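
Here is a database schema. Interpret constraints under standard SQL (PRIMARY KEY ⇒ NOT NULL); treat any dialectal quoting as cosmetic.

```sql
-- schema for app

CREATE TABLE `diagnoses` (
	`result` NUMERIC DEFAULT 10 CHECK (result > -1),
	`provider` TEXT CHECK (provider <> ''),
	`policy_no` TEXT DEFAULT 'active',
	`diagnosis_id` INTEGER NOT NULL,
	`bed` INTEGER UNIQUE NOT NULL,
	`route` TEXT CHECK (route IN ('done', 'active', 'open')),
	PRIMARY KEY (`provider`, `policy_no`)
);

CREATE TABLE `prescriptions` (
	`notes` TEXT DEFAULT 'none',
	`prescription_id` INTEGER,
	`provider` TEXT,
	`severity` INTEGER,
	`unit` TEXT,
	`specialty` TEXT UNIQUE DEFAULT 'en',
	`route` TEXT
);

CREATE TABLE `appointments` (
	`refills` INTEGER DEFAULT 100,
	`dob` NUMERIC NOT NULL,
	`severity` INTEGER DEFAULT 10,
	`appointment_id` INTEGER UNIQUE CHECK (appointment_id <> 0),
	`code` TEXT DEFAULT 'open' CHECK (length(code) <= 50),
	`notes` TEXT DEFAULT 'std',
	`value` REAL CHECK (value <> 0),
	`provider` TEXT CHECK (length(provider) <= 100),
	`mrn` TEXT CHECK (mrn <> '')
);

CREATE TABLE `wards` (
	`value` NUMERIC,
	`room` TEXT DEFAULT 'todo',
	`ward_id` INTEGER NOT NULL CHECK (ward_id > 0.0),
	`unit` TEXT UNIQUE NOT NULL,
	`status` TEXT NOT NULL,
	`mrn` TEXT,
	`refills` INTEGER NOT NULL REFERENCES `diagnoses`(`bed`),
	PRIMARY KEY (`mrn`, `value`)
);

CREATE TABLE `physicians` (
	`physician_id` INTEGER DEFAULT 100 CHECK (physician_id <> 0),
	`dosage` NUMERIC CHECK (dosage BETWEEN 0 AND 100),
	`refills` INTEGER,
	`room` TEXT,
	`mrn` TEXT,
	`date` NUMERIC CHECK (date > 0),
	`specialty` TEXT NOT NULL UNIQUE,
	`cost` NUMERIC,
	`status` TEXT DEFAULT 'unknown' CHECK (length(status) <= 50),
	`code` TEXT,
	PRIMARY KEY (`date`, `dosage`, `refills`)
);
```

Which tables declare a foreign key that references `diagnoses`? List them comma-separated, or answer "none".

wards

- wards.refills references diagnoses(bed).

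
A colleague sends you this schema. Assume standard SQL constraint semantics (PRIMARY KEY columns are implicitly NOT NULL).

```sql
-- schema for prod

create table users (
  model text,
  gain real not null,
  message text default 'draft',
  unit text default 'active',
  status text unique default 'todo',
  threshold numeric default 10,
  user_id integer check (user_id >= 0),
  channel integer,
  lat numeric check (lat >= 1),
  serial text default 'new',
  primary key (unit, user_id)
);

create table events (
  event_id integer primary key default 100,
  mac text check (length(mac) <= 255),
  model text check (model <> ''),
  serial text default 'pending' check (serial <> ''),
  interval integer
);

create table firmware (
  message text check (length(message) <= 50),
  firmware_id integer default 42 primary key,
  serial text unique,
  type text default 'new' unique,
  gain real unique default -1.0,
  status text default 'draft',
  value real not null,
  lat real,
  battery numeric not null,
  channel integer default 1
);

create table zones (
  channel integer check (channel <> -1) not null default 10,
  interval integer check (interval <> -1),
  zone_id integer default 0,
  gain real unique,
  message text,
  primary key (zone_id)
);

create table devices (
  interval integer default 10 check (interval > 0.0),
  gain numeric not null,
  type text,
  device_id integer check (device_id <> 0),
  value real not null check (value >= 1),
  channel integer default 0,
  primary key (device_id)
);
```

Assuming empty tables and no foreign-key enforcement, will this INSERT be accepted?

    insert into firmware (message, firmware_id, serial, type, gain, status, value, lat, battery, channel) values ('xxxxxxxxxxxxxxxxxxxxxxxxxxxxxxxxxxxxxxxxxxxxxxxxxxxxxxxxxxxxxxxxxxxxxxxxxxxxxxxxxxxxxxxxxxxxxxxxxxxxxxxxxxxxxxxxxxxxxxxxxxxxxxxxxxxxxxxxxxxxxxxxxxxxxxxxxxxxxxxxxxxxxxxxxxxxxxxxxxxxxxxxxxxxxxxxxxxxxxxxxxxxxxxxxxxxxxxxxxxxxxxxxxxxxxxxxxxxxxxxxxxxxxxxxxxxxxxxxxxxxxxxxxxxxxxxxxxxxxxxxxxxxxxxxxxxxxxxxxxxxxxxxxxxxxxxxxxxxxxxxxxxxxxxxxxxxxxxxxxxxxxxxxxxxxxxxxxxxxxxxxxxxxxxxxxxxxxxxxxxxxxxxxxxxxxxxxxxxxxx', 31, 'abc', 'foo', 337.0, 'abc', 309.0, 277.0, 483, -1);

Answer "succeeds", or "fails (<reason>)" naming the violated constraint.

The value 'xxxxxxxxxxxxxxxxxxxxxxxxxxxxxxxxxxxxxxxxxxxxxxxxxxxxxxxxxxxxxxxxxxxxxxxxxxxxxxxxxxxxxxxxxxxxxxxxxxxxxxxxxxxxxxxxxxxxxxxxxxxxxxxxxxxxxxxxxxxxxxxxxxxxxxxxxxxxxxxxxxxxxxxxxxxxxxxxxxxxxxxxxxxxxxxxxxxxxxxxxxxxxxxxxxxxxxxxxxxxxxxxxxxxxxxxxxxxxxxxxxxxxxxxxxxxxxxxxxxxxxxxxxxxxxxxxxxxxxxxxxxxxxxxxxxxxxxxxxxxxxxxxxxxxxxxxxxxxxxxxxxxxxxxxxxxxxxxxxxxxxxxxxxxxxxxxxxxxxxxxxxxxxxxxxxxxxxxxxxxxxxxxxxxxxxxxxxxxxxx' for message violates CHECK (length(message) <= 50).

fails (CHECK on message)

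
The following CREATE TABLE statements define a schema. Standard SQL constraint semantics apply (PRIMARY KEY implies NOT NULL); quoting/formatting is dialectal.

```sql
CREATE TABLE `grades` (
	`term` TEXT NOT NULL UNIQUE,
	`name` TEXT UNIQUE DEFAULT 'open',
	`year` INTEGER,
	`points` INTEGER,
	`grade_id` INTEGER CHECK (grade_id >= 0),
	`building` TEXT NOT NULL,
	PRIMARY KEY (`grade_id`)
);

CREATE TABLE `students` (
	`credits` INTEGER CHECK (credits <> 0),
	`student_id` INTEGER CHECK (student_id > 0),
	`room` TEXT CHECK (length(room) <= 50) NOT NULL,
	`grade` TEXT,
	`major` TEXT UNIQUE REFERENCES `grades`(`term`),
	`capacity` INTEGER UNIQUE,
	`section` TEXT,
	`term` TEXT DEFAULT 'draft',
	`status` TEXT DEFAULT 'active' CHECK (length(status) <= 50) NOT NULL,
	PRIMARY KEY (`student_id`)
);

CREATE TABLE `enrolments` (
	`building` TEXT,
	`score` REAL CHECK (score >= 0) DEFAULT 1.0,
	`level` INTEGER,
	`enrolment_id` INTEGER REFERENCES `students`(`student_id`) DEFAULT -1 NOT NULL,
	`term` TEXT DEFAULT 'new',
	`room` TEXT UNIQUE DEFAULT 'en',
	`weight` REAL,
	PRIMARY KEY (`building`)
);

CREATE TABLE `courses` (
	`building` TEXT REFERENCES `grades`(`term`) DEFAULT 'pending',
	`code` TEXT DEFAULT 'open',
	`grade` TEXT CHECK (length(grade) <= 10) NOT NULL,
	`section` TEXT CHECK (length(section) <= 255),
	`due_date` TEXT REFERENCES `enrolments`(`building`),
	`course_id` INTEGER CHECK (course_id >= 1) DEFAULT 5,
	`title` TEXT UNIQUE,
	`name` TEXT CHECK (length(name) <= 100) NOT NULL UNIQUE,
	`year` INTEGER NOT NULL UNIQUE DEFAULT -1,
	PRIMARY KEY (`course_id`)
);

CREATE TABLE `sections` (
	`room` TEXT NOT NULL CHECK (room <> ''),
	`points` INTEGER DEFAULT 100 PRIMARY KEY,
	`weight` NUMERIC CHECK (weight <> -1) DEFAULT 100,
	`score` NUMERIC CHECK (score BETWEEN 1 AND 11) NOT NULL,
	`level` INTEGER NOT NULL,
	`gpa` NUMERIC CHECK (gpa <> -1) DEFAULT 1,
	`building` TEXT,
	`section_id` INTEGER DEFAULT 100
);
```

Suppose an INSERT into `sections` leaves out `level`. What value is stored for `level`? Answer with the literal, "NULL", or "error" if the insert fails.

level has no DEFAULT clause.
Omitting it would insert NULL, but it is declared NOT NULL, so the INSERT fails.

error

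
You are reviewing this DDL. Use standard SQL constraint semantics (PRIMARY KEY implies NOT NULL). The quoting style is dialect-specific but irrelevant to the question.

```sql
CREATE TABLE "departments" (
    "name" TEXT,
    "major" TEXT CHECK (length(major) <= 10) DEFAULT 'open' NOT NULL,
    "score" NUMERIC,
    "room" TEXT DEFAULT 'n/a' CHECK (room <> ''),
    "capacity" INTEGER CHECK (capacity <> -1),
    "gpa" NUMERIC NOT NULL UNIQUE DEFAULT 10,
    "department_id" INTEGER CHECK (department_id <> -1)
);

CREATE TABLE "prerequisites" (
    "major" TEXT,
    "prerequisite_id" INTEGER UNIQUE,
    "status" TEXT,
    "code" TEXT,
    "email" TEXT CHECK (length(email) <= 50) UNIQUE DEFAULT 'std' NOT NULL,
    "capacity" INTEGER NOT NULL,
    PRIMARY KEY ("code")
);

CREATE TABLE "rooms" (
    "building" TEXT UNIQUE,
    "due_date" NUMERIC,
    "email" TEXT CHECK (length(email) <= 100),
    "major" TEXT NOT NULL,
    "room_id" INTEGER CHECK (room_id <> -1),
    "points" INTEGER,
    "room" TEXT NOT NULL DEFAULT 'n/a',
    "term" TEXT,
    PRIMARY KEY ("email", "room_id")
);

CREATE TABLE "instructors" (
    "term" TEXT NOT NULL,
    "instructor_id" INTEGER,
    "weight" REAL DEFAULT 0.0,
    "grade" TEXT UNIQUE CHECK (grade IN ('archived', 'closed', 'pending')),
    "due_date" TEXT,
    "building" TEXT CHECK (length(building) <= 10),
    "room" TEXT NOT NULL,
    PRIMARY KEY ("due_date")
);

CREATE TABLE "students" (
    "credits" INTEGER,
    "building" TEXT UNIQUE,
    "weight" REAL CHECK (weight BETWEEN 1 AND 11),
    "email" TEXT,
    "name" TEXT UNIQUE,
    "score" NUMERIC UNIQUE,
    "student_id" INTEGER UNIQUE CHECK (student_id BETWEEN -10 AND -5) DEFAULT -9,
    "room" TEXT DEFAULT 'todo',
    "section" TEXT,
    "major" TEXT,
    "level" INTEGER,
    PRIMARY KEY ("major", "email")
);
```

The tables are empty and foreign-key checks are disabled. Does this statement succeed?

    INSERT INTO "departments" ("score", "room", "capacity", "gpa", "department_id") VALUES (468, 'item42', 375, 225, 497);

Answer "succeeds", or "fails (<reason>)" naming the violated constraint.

NOT NULL columns: gpa is supplied; major defaults to 'open'.
CHECK constraints: 'item42' satisfies (room <> ''); 375 satisfies (capacity <> -1); 497 satisfies (department_id <> -1).
No constraint is violated.

succeeds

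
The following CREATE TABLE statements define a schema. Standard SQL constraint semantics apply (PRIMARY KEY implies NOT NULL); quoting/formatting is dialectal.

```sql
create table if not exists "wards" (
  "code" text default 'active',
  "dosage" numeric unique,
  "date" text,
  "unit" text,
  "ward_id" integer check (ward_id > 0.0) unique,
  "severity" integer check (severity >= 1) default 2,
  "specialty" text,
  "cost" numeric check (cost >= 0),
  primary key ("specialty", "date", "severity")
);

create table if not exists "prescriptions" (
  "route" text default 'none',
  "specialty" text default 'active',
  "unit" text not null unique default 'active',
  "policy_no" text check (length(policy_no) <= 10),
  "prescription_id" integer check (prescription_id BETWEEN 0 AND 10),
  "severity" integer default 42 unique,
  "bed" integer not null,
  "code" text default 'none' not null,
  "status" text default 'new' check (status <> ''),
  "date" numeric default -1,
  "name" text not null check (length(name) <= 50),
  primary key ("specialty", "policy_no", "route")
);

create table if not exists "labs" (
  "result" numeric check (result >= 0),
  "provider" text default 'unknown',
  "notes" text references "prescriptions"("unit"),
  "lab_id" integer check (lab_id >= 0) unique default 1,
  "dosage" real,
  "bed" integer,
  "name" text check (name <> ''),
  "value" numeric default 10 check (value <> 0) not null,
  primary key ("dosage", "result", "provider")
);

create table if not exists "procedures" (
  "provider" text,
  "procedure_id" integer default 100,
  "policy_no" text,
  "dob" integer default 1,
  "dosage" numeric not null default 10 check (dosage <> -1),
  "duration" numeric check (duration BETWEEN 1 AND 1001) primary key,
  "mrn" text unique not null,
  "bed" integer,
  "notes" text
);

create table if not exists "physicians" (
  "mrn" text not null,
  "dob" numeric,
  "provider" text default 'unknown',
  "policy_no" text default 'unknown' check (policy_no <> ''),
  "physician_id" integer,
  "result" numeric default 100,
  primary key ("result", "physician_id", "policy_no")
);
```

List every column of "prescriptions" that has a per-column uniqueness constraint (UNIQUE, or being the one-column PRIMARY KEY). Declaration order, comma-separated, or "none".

unit, severity

- route: part of a composite PRIMARY KEY — only the tuple is unique, not this column on its own.
- specialty: part of a composite PRIMARY KEY — only the tuple is unique, not this column on its own.
- unit: declared UNIQUE → unique.
- policy_no: part of a composite PRIMARY KEY — only the tuple is unique, not this column on its own.
- prescription_id: no UNIQUE or single-column PK constraint.
- severity: declared UNIQUE → unique.
- bed: no UNIQUE or single-column PK constraint.
- code: no UNIQUE or single-column PK constraint.
- status: no UNIQUE or single-column PK constraint.
- date: no UNIQUE or single-column PK constraint.
- name: no UNIQUE or single-column PK constraint.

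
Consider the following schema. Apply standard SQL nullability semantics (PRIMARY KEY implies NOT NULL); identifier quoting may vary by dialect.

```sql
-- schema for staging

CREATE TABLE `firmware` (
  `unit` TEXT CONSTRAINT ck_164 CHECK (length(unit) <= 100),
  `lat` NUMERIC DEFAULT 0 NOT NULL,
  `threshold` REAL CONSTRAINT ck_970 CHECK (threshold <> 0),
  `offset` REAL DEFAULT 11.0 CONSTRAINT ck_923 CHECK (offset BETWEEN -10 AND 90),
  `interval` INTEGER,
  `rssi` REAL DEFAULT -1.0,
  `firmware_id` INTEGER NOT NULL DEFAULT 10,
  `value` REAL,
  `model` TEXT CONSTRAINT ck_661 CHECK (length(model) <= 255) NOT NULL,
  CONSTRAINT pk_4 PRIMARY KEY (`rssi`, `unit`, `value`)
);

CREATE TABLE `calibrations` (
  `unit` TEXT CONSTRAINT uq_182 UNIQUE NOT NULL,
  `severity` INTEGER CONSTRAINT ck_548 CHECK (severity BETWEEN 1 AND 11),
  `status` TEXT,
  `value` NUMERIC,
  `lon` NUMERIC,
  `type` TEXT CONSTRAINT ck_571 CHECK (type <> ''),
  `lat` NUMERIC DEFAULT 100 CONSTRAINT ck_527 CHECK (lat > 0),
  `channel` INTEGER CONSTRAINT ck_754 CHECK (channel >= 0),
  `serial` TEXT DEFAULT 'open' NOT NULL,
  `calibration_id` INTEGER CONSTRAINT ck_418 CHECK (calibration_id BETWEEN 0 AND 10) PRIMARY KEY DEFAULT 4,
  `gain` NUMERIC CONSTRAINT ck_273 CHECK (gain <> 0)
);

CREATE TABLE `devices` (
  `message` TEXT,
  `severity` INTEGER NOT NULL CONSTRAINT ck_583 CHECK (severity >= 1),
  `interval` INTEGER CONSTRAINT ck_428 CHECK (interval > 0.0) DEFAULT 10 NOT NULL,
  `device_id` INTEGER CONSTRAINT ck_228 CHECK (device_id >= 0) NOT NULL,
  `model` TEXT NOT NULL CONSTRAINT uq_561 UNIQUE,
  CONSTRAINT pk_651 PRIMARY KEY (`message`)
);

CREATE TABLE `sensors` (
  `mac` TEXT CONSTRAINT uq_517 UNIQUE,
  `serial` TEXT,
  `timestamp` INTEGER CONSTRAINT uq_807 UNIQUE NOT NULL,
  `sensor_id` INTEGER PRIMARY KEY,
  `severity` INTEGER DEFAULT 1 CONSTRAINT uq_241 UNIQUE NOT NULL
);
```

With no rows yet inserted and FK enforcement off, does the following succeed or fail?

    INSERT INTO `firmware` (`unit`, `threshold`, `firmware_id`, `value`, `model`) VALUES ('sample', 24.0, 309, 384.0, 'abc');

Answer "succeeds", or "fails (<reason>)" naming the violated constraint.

NOT NULL columns: firmware_id is supplied; lat defaults to 0; model is supplied; rssi defaults to -1.0; unit is supplied; value is supplied.
CHECK constraints: 'sample' satisfies (length(unit) <= 100); 24.0 satisfies (threshold <> 0); 'abc' satisfies (length(model) <= 255).
No constraint is violated.

succeeds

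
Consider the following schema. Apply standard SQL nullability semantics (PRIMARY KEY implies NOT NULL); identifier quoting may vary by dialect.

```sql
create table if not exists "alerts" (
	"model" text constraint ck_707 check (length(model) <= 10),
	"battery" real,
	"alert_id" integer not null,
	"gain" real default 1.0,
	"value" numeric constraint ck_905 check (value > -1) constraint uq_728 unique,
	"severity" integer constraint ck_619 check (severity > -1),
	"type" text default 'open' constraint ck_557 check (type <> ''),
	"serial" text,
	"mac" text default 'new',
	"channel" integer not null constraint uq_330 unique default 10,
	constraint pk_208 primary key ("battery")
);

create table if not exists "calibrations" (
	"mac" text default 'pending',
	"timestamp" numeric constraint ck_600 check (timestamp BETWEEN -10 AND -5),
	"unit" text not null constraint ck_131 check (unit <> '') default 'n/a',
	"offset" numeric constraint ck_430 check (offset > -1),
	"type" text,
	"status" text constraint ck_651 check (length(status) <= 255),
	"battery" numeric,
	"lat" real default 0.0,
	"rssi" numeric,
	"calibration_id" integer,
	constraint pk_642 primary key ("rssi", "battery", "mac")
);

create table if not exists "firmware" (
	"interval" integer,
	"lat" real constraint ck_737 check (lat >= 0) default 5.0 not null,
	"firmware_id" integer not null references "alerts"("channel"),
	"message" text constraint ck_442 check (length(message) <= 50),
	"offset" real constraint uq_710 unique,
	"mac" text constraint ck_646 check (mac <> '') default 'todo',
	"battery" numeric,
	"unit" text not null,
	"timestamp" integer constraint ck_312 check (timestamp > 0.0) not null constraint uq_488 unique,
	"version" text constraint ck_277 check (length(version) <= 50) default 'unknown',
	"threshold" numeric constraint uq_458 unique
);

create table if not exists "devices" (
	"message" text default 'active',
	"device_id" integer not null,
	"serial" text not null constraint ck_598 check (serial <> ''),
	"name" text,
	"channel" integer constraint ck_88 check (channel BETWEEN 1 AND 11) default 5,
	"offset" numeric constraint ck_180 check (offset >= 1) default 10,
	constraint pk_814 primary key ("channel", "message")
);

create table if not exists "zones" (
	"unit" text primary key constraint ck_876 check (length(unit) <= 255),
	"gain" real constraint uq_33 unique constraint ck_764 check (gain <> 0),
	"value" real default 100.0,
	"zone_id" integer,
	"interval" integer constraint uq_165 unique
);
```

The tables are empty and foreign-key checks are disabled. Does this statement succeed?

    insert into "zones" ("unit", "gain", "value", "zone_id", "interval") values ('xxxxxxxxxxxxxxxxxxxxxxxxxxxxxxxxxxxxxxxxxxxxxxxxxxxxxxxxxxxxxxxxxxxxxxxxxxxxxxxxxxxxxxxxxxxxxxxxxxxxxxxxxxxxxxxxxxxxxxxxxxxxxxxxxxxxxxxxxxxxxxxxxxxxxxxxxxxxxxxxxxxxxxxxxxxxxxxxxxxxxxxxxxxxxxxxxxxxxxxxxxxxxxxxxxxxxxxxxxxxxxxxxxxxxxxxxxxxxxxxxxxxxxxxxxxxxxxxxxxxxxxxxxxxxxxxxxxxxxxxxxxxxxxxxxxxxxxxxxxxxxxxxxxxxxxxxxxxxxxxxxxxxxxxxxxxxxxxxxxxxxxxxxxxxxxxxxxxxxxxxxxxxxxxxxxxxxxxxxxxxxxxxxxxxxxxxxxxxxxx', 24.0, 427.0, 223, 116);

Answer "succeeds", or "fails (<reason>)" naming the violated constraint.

fails (CHECK on unit)

The value 'xxxxxxxxxxxxxxxxxxxxxxxxxxxxxxxxxxxxxxxxxxxxxxxxxxxxxxxxxxxxxxxxxxxxxxxxxxxxxxxxxxxxxxxxxxxxxxxxxxxxxxxxxxxxxxxxxxxxxxxxxxxxxxxxxxxxxxxxxxxxxxxxxxxxxxxxxxxxxxxxxxxxxxxxxxxxxxxxxxxxxxxxxxxxxxxxxxxxxxxxxxxxxxxxxxxxxxxxxxxxxxxxxxxxxxxxxxxxxxxxxxxxxxxxxxxxxxxxxxxxxxxxxxxxxxxxxxxxxxxxxxxxxxxxxxxxxxxxxxxxxxxxxxxxxxxxxxxxxxxxxxxxxxxxxxxxxxxxxxxxxxxxxxxxxxxxxxxxxxxxxxxxxxxxxxxxxxxxxxxxxxxxxxxxxxxxxxxxxxxx' for unit violates CHECK (length(unit) <= 255).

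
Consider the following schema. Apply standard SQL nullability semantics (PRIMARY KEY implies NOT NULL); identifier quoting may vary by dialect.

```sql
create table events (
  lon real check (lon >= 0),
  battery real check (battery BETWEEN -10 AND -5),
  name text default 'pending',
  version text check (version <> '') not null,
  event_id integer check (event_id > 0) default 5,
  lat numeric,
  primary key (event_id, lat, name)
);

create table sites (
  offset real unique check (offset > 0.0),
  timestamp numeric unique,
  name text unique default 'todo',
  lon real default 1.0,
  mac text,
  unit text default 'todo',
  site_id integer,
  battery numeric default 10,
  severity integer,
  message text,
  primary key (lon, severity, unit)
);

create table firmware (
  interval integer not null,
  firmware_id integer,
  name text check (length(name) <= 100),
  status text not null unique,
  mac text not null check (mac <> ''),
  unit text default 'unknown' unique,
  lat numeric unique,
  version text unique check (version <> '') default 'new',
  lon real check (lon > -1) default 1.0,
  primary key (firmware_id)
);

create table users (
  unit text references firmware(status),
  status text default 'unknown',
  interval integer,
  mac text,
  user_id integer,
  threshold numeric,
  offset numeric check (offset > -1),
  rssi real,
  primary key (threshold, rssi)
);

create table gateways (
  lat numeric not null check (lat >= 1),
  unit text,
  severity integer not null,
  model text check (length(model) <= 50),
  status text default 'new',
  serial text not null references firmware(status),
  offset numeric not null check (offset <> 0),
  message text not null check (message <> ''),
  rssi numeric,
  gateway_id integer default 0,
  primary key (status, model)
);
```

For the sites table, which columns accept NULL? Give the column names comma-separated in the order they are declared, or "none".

- offset: CHECK does not forbid NULL (a CHECK constraint passes when its expression is NULL) → nullable.
- timestamp: UNIQUE does not imply NOT NULL → nullable.
- name: UNIQUE does not imply NOT NULL → nullable.
- lon: part of the PRIMARY KEY, which implies NOT NULL → not nullable.
- mac: no NOT NULL constraint applies → nullable.
- unit: part of the PRIMARY KEY, which implies NOT NULL → not nullable.
- site_id: no NOT NULL constraint applies → nullable.
- battery: DEFAULT only fills an omitted column; an explicit NULL is still allowed → nullable.
- severity: part of the PRIMARY KEY, which implies NOT NULL → not nullable.
- message: no NOT NULL constraint applies → nullable.

offset, timestamp, name, mac, site_id, battery, message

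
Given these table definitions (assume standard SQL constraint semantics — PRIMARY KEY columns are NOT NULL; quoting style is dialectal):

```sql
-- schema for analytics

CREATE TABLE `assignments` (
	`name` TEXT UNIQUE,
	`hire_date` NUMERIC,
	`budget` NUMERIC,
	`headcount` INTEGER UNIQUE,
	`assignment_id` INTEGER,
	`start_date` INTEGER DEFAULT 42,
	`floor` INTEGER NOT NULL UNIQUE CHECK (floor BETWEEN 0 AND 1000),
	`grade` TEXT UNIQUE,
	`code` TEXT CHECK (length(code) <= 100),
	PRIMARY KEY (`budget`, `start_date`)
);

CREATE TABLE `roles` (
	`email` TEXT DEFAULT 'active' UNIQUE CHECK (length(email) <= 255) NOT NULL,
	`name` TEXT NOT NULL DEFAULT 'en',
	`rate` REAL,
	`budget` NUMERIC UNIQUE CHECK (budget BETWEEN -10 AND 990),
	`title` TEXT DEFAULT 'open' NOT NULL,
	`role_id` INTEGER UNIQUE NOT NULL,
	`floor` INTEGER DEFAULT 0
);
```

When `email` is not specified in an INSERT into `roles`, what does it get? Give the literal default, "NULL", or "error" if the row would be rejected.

email has an explicit DEFAULT 'active'.
When the column is omitted from an INSERT, that default is used.

'active'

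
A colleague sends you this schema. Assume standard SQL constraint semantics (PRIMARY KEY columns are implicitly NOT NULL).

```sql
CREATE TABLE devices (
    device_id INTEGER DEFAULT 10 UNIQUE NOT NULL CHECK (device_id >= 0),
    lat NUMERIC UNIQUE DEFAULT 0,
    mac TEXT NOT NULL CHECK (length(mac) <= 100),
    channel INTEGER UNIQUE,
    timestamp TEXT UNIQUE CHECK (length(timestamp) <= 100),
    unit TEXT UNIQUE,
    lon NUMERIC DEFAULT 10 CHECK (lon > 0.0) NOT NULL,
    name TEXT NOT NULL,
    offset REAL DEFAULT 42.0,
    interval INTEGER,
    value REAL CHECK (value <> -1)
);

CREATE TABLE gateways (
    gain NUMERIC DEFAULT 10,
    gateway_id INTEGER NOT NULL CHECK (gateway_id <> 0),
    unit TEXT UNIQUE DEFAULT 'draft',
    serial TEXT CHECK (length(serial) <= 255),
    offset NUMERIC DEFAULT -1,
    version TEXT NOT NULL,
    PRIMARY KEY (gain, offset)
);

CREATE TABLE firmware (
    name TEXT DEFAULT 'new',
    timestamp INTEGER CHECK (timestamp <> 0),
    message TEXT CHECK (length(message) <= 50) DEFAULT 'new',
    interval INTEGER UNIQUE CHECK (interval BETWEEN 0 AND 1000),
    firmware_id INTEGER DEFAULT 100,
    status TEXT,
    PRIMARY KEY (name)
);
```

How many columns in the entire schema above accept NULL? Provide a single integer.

14

devices: 7 nullable (lat, channel, timestamp, unit, offset, interval, value — PK none and explicit NOT NULL columns excluded).
gateways: 2 nullable (unit, serial — PK (gain, offset) and explicit NOT NULL columns excluded).
firmware: 5 nullable (timestamp, message, interval, firmware_id, status — PK (name) and explicit NOT NULL columns excluded).
Total: 7 + 2 + 5 = 14.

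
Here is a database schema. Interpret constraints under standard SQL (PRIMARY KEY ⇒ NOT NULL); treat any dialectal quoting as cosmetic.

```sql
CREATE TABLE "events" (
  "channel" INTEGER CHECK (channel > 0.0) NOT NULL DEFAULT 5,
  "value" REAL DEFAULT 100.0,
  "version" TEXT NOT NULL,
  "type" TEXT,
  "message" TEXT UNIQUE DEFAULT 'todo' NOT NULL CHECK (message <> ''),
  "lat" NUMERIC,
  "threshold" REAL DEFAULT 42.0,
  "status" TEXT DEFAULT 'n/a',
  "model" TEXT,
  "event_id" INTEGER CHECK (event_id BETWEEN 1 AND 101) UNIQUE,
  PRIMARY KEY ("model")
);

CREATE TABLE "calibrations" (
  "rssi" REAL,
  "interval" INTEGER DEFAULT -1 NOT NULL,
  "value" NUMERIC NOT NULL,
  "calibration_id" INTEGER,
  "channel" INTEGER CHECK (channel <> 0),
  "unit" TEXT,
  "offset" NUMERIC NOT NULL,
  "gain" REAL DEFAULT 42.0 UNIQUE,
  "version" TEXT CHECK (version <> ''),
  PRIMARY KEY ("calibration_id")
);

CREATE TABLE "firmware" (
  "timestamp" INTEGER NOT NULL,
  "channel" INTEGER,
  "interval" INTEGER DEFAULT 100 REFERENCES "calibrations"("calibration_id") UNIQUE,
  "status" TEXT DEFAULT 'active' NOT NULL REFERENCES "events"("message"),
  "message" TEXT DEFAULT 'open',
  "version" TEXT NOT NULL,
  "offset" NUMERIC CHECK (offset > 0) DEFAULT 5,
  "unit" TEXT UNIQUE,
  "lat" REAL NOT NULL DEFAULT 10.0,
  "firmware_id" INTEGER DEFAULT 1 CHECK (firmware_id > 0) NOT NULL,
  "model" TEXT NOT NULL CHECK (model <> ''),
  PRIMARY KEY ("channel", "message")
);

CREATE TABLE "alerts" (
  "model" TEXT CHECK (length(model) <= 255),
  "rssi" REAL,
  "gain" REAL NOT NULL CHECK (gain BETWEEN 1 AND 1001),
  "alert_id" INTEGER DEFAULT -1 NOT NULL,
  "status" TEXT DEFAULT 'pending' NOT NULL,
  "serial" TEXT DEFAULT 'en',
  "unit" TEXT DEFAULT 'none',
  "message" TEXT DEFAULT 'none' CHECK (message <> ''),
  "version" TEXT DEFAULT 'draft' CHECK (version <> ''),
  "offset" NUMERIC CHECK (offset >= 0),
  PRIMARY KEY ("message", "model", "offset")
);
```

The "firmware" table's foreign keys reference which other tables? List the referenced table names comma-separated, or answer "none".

calibrations, events

- interval REFERENCES calibrations(calibration_id).
- status REFERENCES events(message).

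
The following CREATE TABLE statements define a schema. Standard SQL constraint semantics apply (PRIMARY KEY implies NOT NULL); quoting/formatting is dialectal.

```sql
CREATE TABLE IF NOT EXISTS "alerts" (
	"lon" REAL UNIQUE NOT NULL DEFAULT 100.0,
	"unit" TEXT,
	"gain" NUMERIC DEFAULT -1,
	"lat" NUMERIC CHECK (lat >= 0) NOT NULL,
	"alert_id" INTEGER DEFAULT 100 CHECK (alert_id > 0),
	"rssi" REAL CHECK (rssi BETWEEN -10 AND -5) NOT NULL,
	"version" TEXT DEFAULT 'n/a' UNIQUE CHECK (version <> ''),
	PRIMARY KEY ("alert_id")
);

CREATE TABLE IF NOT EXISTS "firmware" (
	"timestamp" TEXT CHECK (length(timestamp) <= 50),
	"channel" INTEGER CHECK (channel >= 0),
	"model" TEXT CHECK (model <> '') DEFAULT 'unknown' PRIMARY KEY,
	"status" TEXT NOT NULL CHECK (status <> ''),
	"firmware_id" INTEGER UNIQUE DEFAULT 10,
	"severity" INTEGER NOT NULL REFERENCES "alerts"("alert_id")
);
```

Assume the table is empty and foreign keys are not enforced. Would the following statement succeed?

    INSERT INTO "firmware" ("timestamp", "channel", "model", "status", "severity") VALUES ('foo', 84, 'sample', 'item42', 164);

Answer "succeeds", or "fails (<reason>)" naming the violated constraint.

NOT NULL columns: model is supplied; severity is supplied; status is supplied.
CHECK constraints: 'foo' satisfies (length(timestamp) <= 50); 84 satisfies (channel >= 0); 'sample' satisfies (model <> ''); 'item42' satisfies (status <> '').
No constraint is violated.

succeeds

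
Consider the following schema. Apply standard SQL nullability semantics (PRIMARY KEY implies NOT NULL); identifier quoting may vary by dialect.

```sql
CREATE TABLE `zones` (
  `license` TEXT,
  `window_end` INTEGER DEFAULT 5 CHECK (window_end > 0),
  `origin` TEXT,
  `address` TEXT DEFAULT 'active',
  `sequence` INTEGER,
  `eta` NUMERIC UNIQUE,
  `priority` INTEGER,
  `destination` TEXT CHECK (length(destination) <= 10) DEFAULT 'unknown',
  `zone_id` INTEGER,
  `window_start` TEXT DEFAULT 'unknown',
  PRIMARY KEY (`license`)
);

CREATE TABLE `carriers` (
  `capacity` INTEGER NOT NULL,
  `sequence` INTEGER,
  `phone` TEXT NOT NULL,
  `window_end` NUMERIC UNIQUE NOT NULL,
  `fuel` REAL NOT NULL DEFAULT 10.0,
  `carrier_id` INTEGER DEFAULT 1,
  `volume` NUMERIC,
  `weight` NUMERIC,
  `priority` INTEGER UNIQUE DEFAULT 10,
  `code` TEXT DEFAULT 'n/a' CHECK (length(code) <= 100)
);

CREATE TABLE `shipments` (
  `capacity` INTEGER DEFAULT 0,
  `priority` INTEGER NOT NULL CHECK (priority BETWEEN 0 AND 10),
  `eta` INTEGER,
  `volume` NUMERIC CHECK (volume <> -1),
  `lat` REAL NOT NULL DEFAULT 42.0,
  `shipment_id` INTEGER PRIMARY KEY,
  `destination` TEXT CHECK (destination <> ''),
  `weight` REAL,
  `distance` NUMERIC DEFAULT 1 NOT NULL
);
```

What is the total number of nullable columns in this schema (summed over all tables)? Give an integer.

20

zones: 9 nullable (window_end, origin, address, sequence, eta, priority, destination, zone_id, window_start — PK (license) and explicit NOT NULL columns excluded).
carriers: 6 nullable (sequence, carrier_id, volume, weight, priority, code — PK none and explicit NOT NULL columns excluded).
shipments: 5 nullable (capacity, eta, volume, destination, weight — PK (shipment_id) and explicit NOT NULL columns excluded).
Total: 9 + 6 + 5 = 20.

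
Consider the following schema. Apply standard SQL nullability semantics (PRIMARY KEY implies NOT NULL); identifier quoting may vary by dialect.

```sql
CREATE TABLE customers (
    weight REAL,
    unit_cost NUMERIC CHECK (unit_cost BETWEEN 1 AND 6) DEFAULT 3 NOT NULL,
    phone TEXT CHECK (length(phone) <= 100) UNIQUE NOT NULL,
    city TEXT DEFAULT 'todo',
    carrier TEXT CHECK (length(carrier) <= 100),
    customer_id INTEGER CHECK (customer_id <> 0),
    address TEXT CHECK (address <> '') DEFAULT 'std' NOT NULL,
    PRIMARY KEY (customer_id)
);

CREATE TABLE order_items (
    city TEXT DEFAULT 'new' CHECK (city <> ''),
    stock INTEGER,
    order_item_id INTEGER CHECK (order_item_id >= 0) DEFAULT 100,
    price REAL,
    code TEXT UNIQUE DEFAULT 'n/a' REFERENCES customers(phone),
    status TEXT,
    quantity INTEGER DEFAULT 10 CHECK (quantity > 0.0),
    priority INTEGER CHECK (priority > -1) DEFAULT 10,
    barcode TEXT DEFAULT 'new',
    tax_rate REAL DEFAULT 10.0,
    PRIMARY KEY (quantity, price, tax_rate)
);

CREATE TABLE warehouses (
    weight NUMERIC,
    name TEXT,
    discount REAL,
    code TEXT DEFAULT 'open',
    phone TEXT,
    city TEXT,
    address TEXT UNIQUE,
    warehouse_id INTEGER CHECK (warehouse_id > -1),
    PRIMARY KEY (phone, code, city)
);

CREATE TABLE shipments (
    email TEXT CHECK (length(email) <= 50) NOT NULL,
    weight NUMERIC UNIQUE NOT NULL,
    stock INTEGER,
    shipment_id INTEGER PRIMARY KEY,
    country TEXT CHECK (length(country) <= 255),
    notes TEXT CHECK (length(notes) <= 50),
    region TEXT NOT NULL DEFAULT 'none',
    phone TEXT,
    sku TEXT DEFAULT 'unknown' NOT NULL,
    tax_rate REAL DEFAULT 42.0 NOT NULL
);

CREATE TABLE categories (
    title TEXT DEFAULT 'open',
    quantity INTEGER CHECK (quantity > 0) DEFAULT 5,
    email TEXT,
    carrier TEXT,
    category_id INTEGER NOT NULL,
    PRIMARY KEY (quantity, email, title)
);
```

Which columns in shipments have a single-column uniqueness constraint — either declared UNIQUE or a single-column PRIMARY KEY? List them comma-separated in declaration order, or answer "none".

- email: no UNIQUE or single-column PK constraint.
- weight: declared UNIQUE → unique.
- stock: no UNIQUE or single-column PK constraint.
- shipment_id: single-column PRIMARY KEY → unique.
- country: no UNIQUE or single-column PK constraint.
- notes: no UNIQUE or single-column PK constraint.
- region: no UNIQUE or single-column PK constraint.
- phone: no UNIQUE or single-column PK constraint.
- sku: no UNIQUE or single-column PK constraint.
- tax_rate: no UNIQUE or single-column PK constraint.

weight, shipment_id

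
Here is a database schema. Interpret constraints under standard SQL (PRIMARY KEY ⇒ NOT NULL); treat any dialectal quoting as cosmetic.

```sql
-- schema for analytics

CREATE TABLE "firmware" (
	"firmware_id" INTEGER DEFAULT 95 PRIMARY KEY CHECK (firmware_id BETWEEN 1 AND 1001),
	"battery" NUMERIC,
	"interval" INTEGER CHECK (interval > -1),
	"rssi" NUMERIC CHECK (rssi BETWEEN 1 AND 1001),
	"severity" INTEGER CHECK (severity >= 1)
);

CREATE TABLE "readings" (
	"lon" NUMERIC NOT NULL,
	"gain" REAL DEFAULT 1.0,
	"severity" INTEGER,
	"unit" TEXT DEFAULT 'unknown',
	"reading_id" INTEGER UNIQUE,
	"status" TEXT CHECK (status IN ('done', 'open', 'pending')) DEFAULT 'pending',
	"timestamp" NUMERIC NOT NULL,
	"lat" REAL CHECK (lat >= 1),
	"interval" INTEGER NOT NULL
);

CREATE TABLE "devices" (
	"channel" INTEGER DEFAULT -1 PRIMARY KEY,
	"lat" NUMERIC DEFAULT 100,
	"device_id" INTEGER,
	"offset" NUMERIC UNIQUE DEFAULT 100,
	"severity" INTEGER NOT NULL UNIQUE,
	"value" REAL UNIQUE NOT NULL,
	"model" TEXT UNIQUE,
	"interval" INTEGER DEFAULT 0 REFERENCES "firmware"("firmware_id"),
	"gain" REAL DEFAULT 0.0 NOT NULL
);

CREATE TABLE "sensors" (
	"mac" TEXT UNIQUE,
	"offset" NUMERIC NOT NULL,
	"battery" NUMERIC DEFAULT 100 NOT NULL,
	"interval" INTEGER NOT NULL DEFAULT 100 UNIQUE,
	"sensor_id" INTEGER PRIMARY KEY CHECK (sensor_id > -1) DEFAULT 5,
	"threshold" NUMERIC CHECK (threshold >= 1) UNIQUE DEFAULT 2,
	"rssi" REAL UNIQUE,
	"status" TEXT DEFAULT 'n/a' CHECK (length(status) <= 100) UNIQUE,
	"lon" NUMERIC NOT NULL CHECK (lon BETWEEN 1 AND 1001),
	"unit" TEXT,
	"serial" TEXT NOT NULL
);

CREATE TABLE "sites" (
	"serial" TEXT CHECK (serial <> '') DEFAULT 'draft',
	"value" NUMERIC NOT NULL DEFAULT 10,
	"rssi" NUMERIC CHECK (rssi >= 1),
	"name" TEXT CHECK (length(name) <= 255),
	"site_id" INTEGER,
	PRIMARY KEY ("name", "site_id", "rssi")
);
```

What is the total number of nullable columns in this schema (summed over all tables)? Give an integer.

firmware: 4 nullable (battery, interval, rssi, severity — PK (firmware_id) and explicit NOT NULL columns excluded).
readings: 6 nullable (gain, severity, unit, reading_id, status, lat — PK none and explicit NOT NULL columns excluded).
devices: 5 nullable (lat, device_id, offset, model, interval — PK (channel) and explicit NOT NULL columns excluded).
sensors: 5 nullable (mac, threshold, rssi, status, unit — PK (sensor_id) and explicit NOT NULL columns excluded).
sites: 1 nullable (serial — PK (name, site_id, rssi) and explicit NOT NULL columns excluded).
Total: 4 + 6 + 5 + 5 + 1 = 21.

21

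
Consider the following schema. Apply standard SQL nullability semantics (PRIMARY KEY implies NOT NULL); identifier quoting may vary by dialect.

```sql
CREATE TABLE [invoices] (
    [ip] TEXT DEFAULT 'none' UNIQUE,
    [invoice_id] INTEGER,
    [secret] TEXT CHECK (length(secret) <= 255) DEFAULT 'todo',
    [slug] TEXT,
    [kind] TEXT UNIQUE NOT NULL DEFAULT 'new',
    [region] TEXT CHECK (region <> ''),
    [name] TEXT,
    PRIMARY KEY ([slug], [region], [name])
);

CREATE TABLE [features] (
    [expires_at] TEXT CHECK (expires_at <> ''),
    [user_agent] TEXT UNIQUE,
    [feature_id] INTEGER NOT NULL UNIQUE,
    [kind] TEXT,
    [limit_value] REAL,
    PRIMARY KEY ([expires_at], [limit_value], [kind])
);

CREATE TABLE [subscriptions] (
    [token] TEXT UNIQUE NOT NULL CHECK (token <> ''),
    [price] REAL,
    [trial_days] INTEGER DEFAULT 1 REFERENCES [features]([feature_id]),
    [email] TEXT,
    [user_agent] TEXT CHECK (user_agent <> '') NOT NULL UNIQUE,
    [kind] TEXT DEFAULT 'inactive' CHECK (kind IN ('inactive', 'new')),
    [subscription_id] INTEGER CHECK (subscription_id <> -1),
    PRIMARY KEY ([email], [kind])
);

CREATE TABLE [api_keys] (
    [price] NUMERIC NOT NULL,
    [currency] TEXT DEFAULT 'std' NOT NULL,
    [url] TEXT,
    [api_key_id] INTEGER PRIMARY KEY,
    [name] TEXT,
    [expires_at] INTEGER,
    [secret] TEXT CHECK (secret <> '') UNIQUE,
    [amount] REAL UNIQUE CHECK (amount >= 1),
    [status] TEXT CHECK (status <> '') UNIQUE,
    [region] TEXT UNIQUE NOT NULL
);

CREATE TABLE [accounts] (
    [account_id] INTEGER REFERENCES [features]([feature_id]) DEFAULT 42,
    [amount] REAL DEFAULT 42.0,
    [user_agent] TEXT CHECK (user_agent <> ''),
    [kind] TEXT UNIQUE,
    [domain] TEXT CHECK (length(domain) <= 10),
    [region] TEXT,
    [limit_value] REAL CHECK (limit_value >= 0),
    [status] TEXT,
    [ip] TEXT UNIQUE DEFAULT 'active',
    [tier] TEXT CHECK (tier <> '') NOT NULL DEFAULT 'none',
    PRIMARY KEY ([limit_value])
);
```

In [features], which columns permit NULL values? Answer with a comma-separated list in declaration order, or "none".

user_agent

- expires_at: part of the PRIMARY KEY, which implies NOT NULL → not nullable.
- user_agent: UNIQUE does not imply NOT NULL → nullable.
- feature_id: declared NOT NULL → not nullable.
- kind: part of the PRIMARY KEY, which implies NOT NULL → not nullable.
- limit_value: part of the PRIMARY KEY, which implies NOT NULL → not nullable.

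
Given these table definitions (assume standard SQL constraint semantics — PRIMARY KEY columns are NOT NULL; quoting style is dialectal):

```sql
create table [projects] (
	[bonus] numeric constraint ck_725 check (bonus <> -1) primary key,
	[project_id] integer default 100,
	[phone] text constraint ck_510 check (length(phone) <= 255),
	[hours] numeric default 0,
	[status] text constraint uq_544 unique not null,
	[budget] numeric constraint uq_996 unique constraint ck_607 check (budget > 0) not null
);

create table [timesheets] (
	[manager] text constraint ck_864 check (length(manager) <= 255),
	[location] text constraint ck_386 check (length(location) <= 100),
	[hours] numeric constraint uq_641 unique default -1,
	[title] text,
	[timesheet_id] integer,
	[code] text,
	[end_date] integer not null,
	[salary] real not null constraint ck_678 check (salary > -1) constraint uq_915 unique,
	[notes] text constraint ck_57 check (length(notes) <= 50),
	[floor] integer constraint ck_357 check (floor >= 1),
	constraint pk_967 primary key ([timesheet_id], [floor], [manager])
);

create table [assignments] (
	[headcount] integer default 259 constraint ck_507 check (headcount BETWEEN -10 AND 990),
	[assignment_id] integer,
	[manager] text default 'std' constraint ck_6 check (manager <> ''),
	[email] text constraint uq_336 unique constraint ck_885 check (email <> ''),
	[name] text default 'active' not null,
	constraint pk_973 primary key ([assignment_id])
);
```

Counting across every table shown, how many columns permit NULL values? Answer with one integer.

projects: 3 nullable (project_id, phone, hours — PK (bonus) and explicit NOT NULL columns excluded).
timesheets: 5 nullable (location, hours, title, code, notes — PK (timesheet_id, floor, manager) and explicit NOT NULL columns excluded).
assignments: 3 nullable (headcount, manager, email — PK (assignment_id) and explicit NOT NULL columns excluded).
Total: 3 + 5 + 3 = 11.

11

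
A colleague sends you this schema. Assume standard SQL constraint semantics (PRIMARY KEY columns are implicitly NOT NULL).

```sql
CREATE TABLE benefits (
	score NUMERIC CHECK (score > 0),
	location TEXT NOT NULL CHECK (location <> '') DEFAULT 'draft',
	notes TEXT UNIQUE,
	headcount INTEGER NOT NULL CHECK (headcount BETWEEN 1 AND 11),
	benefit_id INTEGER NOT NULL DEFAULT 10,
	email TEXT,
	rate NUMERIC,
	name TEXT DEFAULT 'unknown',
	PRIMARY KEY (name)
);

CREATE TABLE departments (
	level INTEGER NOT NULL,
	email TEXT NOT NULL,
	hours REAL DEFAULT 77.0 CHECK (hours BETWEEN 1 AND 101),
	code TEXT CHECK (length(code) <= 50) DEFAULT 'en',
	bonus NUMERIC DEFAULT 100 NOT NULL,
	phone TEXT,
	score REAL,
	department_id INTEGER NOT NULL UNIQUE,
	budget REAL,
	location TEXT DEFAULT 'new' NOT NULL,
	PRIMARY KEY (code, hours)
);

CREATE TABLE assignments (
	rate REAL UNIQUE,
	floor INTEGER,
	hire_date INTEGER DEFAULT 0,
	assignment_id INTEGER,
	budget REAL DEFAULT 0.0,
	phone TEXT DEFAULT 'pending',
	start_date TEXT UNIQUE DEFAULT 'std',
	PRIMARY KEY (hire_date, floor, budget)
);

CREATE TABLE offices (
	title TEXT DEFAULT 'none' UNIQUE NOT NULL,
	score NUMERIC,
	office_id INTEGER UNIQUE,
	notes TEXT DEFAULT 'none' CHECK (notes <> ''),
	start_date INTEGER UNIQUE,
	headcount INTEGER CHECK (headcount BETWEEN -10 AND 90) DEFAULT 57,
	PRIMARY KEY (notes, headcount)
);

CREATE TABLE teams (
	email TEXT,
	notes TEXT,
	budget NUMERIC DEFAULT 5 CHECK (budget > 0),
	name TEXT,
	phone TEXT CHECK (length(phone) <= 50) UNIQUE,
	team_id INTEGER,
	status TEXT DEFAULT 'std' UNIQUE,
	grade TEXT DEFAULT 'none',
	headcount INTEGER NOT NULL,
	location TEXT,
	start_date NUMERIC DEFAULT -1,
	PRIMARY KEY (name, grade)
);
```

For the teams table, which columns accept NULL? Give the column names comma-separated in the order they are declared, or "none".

email, notes, budget, phone, team_id, status, location, start_date

- email: no NOT NULL constraint applies → nullable.
- notes: no NOT NULL constraint applies → nullable.
- budget: CHECK does not forbid NULL (a CHECK constraint passes when its expression is NULL) → nullable.
- name: part of the PRIMARY KEY, which implies NOT NULL → not nullable.
- phone: CHECK does not forbid NULL (a CHECK constraint passes when its expression is NULL) → nullable.
- team_id: no NOT NULL constraint applies → nullable.
- status: UNIQUE does not imply NOT NULL → nullable.
- grade: part of the PRIMARY KEY, which implies NOT NULL → not nullable.
- headcount: declared NOT NULL → not nullable.
- location: no NOT NULL constraint applies → nullable.
- start_date: DEFAULT only fills an omitted column; an explicit NULL is still allowed → nullable.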